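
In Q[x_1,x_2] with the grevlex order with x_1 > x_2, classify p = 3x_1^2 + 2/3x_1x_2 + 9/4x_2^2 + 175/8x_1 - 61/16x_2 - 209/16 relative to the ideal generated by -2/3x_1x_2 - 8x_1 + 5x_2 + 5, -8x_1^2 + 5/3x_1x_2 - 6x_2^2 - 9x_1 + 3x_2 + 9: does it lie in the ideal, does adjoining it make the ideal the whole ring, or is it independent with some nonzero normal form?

First compute the reduced Gröbner basis of I by Buchberger's algorithm.
f_1 = -2/3x_1x_2 - 8x_1 + 5x_2 + 5, LT = x_1x_2.
f_2 = -8x_1^2 + 5/3x_1x_2 - 6x_2^2 - 9x_1 + 3x_2 + 9, LT = x_1^2.

S(f_1,f_2): lcm = x_1^2x_2. S = 5/24x_1x_2^2 - 3/4x_2^3 + 12x_1^2 - 69/8x_1x_2 + 3/8x_2^2 - 15/2x_1 + 9/8x_2.
  reduce S modulo (f_1, f_2):
  remainder -3/4x_2^3 - 113/16x_2^2 + 165/2x_1 - 115/2x_2 - 819/16 ≠ 0; add h_3 = -3/4x_2^3 - 113/16x_2^2 + 165/2x_1 - 115/2x_2 - 819/16 to the basis.

The other S-polynomials (S(f_1,h_3), S(f_2,h_3)) all reduce to 0 modulo the current basis, so we have a Gröbner basis.
Inter-reduce: drop elements whose leading term is divisible by another's, tail-reduce, and make monic.
Reduced Gröbner basis: {x_2^3 + 113/12x_2^2 - 110x_1 + 230/3x_2 + 273/4, x_1^2 + 3/4x_2^2 + 29/8x_1 - 31/16x_2 - 43/16, x_1x_2 + 12x_1 - 15/2x_2 - 15/2}.
Label its elements g_1 = x_2^3 + 113/12x_2^2 - 110x_1 + 230/3x_2 + 273/4, g_2 = x_1^2 + 3/4x_2^2 + 29/8x_1 - 31/16x_2 - 43/16, g_3 = x_1x_2 + 12x_1 - 15/2x_2 - 15/2.

Reduce p = 3x_1^2 + 2/3x_1x_2 + 9/4x_2^2 + 175/8x_1 - 61/16x_2 - 209/16 modulo G:
  leading term x_1^2: subtract (3)·g_2 from 3x_1^2 + 2/3x_1x_2 + 9/4x_2^2 + 175/8x_1 - 61/16x_2 - 209/16 → 2/3x_1x_2 + 11x_1 + 2x_2 - 5
  leading term x_1x_2: subtract (2/3)·g_3 from 2/3x_1x_2 + 11x_1 + 2x_2 - 5 → 3x_1 + 7x_2
  leading term x_1: no divisor's leading term divides it; move 3x_1 to the remainder.
  leading term x_2: no divisor's leading term divides it; move 7x_2 to the remainder.
  normal form = 3x_1 + 7x_2.
The normal form is nonzero, so p ∉ I. Since p minus its normal form lies in I, I + (p) = I + (r) where r = 3x_1 + 7x_2; decide whether this ideal is the whole ring.
Run Buchberger on G together with r (pairs among the g_i already reduce to 0 since G is a Gröbner basis):
g_1 = x_2^3 + 113/12x_2^2 - 110x_1 + 230/3x_2 + 273/4, LT = x_2^3.
g_2 = x_1^2 + 3/4x_2^2 + 29/8x_1 - 31/16x_2 - 43/16, LT = x_1^2.
g_3 = x_1x_2 + 12x_1 - 15/2x_2 - 15/2, LT = x_1x_2.
r = 3x_1 + 7x_2, LT = x_1.

S(g_2,r): lcm = x_1^2. S = -7/3x_1x_2 + 3/4x_2^2 + 29/8x_1 - 31/16x_2 - 43/16.
  reduce S modulo (g_1, g_2, g_3, r):
  remainder 3/4x_2^2 - 4475/48x_2 - 323/16 ≠ 0; add m_5 = 3/4x_2^2 - 4475/48x_2 - 323/16 to the basis.

S(g_3,r): lcm = x_1x_2. S = -7/3x_2^2 + 12x_1 - 15/2x_2 - 15/2.
  reduce S modulo (g_1, g_2, g_3, r, m_5):
  remainder -35159/108x_2 - 2531/36 ≠ 0; add m_6 = -35159/108x_2 - 2531/36 to the basis.

S(g_3,m_5): lcm = x_1x_2^2. S = 4907/36x_1x_2 - 15/2x_2^2 + 323/12x_1 - 15/2x_2.
  reduce S modulo (g_1, g_2, g_3, r, m_5, m_6):
  remainder -850850/105477 ≠ 0; add m_7 = -850850/105477 to the basis.

The other S-polynomials (S(g_1,g_2), S(g_1,g_3), S(g_1,r), S(g_2,g_3), S(g_1,m_5), S(g_2,m_5), S(r,m_5), S(g_1,m_6), S(g_2,m_6), S(g_3,m_6), S(r,m_6), S(m_5,m_6), S(g_1,m_7), S(g_2,m_7), S(g_3,m_7), S(r,m_7), S(m_5,m_7), S(m_6,m_7)) all reduce to 0 modulo the current basis, so we have a Gröbner basis.
Inter-reduce: drop elements whose leading term is divisible by another's, tail-reduce, and make monic.
Reduced Gröbner basis: {1}.
The reduced Gröbner basis of I + (p) is {1}: the ideal is the whole ring, so the enlarged system has no common solution — adjoining p is inconsistent.

Adjoining 3x_1^2 + 2/3x_1x_2 + 9/4x_2^2 + 175/8x_1 - 61/16x_2 - 209/16 makes the ideal the whole ring: the system is inconsistent.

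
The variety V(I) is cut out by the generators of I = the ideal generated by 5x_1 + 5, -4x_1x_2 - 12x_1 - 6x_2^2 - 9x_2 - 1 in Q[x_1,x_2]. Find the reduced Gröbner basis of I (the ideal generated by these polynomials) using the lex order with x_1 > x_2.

G = {x_1 + 1, x_2^2 + 5/6x_2 - 11/6}

f_1 = 5x_1 + 5, LT = x_1.
f_2 = -4x_1x_2 - 12x_1 - 6x_2^2 - 9x_2 - 1, LT = x_1x_2.

S(f_1,f_2): lcm = x_1x_2. S = -3x_1 - 3/2x_2^2 - 5/4x_2 - 1/4.
  leading term x_1: subtract (-3/5)·f_1 from -3x_1 - 3/2x_2^2 - 5/4x_2 - 1/4 → -3/2x_2^2 - 5/4x_2 + 11/4
  leading term x_2^2: no divisor's leading term divides it; move -3/2x_2^2 to the remainder.
  leading term x_2: no divisor's leading term divides it; move -5/4x_2 to the remainder.
  leading term 1: no divisor's leading term divides it; move 11/4 to the remainder.
  remainder -3/2x_2^2 - 5/4x_2 + 11/4 ≠ 0; add g_3 = -3/2x_2^2 - 5/4x_2 + 11/4 to the basis.

The other S-polynomials (S(f_1,g_3), S(f_2,g_3)) all reduce to 0 modulo the current basis, so we have a Gröbner basis.
Inter-reduce: drop elements whose leading term is divisible by another's, tail-reduce, and make monic.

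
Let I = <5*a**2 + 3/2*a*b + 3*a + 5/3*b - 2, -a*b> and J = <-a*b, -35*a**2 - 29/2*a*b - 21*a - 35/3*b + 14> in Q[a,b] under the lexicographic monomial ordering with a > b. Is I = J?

Equality of ideals is decidable: compute both reduced Gröbner bases (unique for the ordering) and check whether they agree.
Buchberger on the first generating set:
f_1 = 5*a**2 + 3/2*a*b + 3*a + 5/3*b - 2, LT = a**2.
f_2 = -a*b, LT = a*b.

S(f_1,f_2): lcm = a**2*b. S = 3/10*a*b**2 + 3/5*a*b + 1/3*b**2 - 2/5*b.
  leading term a*b**2: subtract (-3/10*b)·f_2 from 3/10*a*b**2 + 3/5*a*b + 1/3*b**2 - 2/5*b → 3/5*a*b + 1/3*b**2 - 2/5*b
  leading term a*b: subtract (-3/5)·f_2 from 3/5*a*b + 1/3*b**2 - 2/5*b → 1/3*b**2 - 2/5*b
  leading term b**2: no divisor's leading term divides it; move 1/3*b**2 to the remainder.
  leading term b: no divisor's leading term divides it; move -2/5*b to the remainder.
  remainder 1/3*b**2 - 2/5*b ≠ 0; add g_3 = 1/3*b**2 - 2/5*b to the basis.

The other S-polynomials (S(f_1,g_3), S(f_2,g_3)) all reduce to 0 modulo the current basis, so we have a Gröbner basis.
Inter-reduce: drop elements whose leading term is divisible by another's, tail-reduce, and make monic.
Reduced Gröbner basis: {a**2 + 3/5*a + 1/3*b - 2/5, a*b, b**2 - 6/5*b}.

Buchberger on the second generating set:
h_1 = -a*b, LT = a*b.
h_2 = -35*a**2 - 29/2*a*b - 21*a - 35/3*b + 14, LT = a**2.

S(h_1,h_2): lcm = a**2*b. S = -29/70*a*b**2 - 3/5*a*b - 1/3*b**2 + 2/5*b.
  leading term a*b**2: subtract (29/70*b)·h_1 from -29/70*a*b**2 - 3/5*a*b - 1/3*b**2 + 2/5*b → -3/5*a*b - 1/3*b**2 + 2/5*b
  leading term a*b: subtract (3/5)·h_1 from -3/5*a*b - 1/3*b**2 + 2/5*b → -1/3*b**2 + 2/5*b
  leading term b**2: no divisor's leading term divides it; move -1/3*b**2 to the remainder.
  leading term b: no divisor's leading term divides it; move 2/5*b to the remainder.
  remainder -1/3*b**2 + 2/5*b ≠ 0; add k_3 = -1/3*b**2 + 2/5*b to the basis.

The other S-polynomials (S(h_1,k_3), S(h_2,k_3)) all reduce to 0 modulo the current basis, so we have a Gröbner basis.
Inter-reduce: drop elements whose leading term is divisible by another's, tail-reduce, and make monic.
Reduced Gröbner basis: {a**2 + 3/5*a + 1/3*b - 2/5, a*b, b**2 - 6/5*b}.

The two bases agree; hence the ideals are identical.

Yes, the ideals are equal.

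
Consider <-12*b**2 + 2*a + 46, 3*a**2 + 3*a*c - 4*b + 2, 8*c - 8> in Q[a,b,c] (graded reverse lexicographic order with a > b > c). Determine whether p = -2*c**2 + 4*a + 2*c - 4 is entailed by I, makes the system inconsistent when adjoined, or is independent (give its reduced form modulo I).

First compute the reduced Gröbner basis of I by Buchberger's algorithm.
f_1 = -12*b**2 + 2*a + 46, LT = b**2.
f_2 = 3*a**2 + 3*a*c - 4*b + 2, LT = a**2.
f_3 = 8*c - 8, LT = c.

S(f_1,f_2): leading monomials are coprime, so the S-polynomial reduces to 0 (Buchberger's first criterion).
S(f_1,f_3): leading monomials are coprime, so the S-polynomial reduces to 0 (Buchberger's first criterion).
S(f_2,f_3): leading monomials are coprime, so the S-polynomial reduces to 0 (Buchberger's first criterion).
Every S-polynomial of the final basis reduces to 0, so we have a Gröbner basis.
Inter-reduce: drop elements whose leading term is divisible by another's, tail-reduce, and make monic.
Reduced Gröbner basis: {a**2 + a - 4/3*b + 2/3, b**2 - 1/6*a - 23/6, c - 1}.
Label its elements g_1 = a**2 + a - 4/3*b + 2/3, g_2 = b**2 - 1/6*a - 23/6, g_3 = c - 1.

Reduce p = -2*c**2 + 4*a + 2*c - 4 modulo G:
  leading term c**2: subtract (-2*c)·g_3 from -2*c**2 + 4*a + 2*c - 4 → 4*a - 4
  leading term a: no divisor's leading term divides it; move 4*a to the remainder.
  leading term 1: no divisor's leading term divides it; move -4 to the remainder.
  normal form = 4*a - 4.
The normal form is nonzero, so p ∉ I. Since p minus its normal form lies in I, I + (p) = I + (r) where r = 4*a - 4; decide whether this ideal is the whole ring.
Run Buchberger on G together with r (pairs among the g_i already reduce to 0 since G is a Gröbner basis):
g_1 = a**2 + a - 4/3*b + 2/3, LT = a**2.
g_2 = b**2 - 1/6*a - 23/6, LT = b**2.
g_3 = c - 1, LT = c.
r = 4*a - 4, LT = a.

S(g_1,g_2): leading monomials are coprime, so the S-polynomial reduces to 0 (Buchberger's first criterion).
S(g_1,g_3): leading monomials are coprime, so the S-polynomial reduces to 0 (Buchberger's first criterion).
S(g_1,r): lcm = a**2. S = 2*a - 4/3*b + 2/3.
  leading term a: subtract (1/2)·r from 2*a - 4/3*b + 2/3 → -4/3*b + 8/3
  leading term b: no divisor's leading term divides it; move -4/3*b to the remainder.
  leading term 1: no divisor's leading term divides it; move 8/3 to the remainder.
  remainder -4/3*b + 8/3 ≠ 0; add m_5 = -4/3*b + 8/3 to the basis.

S(g_2,g_3): leading monomials are coprime, so the S-polynomial reduces to 0 (Buchberger's first criterion).
S(g_2,r): leading monomials are coprime, so the S-polynomial reduces to 0 (Buchberger's first criterion).
S(g_3,r): leading monomials are coprime, so the S-polynomial reduces to 0 (Buchberger's first criterion).
S(g_1,m_5): leading monomials are coprime, so the S-polynomial reduces to 0 (Buchberger's first criterion).
S(g_2,m_5): lcm = b**2. S = -1/6*a + 2*b - 23/6.
  leading term a: subtract (-1/24)·r from -1/6*a + 2*b - 23/6 → 2*b - 4
  leading term b: subtract (-3/2)·m_5 from 2*b - 4 → 0
  remainder 0.

S(g_3,m_5): leading monomials are coprime, so the S-polynomial reduces to 0 (Buchberger's first criterion).
S(r,m_5): leading monomials are coprime, so the S-polynomial reduces to 0 (Buchberger's first criterion).
Every S-polynomial of the final basis reduces to 0, so we have a Gröbner basis.
Inter-reduce: drop elements whose leading term is divisible by another's, tail-reduce, and make monic.
Reduced Gröbner basis: {a - 1, b - 2, c - 1}.
The reduced Gröbner basis of I + (p) is {a - 1, b - 2, c - 1} ≠ {1}, a proper ideal, so the enlarged system stays consistent: p is independent of I, with normal form 4*a - 4.

-2*c**2 + 4*a + 2*c - 4 is independent of I; its normal form modulo I is 4*a - 4.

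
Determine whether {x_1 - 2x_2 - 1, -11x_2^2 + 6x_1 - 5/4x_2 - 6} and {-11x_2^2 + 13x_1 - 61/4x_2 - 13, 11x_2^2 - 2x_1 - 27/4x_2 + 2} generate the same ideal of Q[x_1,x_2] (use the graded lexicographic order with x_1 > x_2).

Yes, the ideals are equal.

Equality of ideals is decidable: compute both reduced Gröbner bases (unique for the ordering) and check whether they agree.
Buchberger on the first generating set:
f_1 = x_1 - 2x_2 - 1, LT = x_1.
f_2 = -11x_2^2 + 6x_1 - 5/4x_2 - 6, LT = x_2^2.

The S-polynomials (S(f_1,f_2)) all reduce to 0 modulo the current basis, so we have a Gröbner basis.
Inter-reduce: drop elements whose leading term is divisible by another's, tail-reduce, and make monic.
Reduced Gröbner basis: {x_2^2 - 43/44x_2, x_1 - 2x_2 - 1}.

Buchberger on the second generating set:
h_1 = -11x_2^2 + 13x_1 - 61/4x_2 - 13, LT = x_2^2.
h_2 = 11x_2^2 - 2x_1 - 27/4x_2 + 2, LT = x_2^2.

S(h_1,h_2): lcm = x_2^2. S = -x_1 + 2x_2 + 1.
  leading term x_1: no divisor's leading term divides it; move -x_1 to the remainder.
  leading term x_2: no divisor's leading term divides it; move 2x_2 to the remainder.
  leading term 1: no divisor's leading term divides it; move 1 to the remainder.
  remainder -x_1 + 2x_2 + 1 ≠ 0; add k_3 = -x_1 + 2x_2 + 1 to the basis.

The other S-polynomials (S(h_1,k_3), S(h_2,k_3)) all reduce to 0 modulo the current basis, so we have a Gröbner basis.
Inter-reduce: drop elements whose leading term is divisible by another's, tail-reduce, and make monic.
Reduced Gröbner basis: {x_2^2 - 43/44x_2, x_1 - 2x_2 - 1}.

The two bases agree; hence the ideals are identical.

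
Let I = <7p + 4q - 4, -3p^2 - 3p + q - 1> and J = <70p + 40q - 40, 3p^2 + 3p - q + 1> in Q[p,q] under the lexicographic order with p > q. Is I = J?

Yes, the ideals are equal.

Since reduced Gröbner bases are canonical representatives of ideals under a given ordering, it suffices to compute and compare them.
Buchberger on the first generating set:
f_1 = 7p + 4q - 4, LT = p.
f_2 = -3p^2 - 3p + q - 1, LT = p^2.

S(f_1,f_2): lcm = p^2. S = 4/7pq - 11/7p + 1/3q - 1/3.
  leading term pq: subtract (4/49q)·f_1 from 4/7pq - 11/7p + 1/3q - 1/3 → -11/7p - 16/49q^2 + 97/147q - 1/3
  leading term p: subtract (-11/49)·f_1 from -11/7p - 16/49q^2 + 97/147q - 1/3 → -16/49q^2 + 229/147q - 181/147
  leading term q^2: no divisor's leading term divides it; move -16/49q^2 to the remainder.
  leading term q: no divisor's leading term divides it; move 229/147q to the remainder.
  leading term 1: no divisor's leading term divides it; move -181/147 to the remainder.
  remainder -16/49q^2 + 229/147q - 181/147 ≠ 0; add g_3 = -16/49q^2 + 229/147q - 181/147 to the basis.

The other S-polynomials (S(f_1,g_3), S(f_2,g_3)) all reduce to 0 modulo the current basis, so we have a Gröbner basis.
Inter-reduce: drop elements whose leading term is divisible by another's, tail-reduce, and make monic.
Reduced Gröbner basis: {p + 4/7q - 4/7, q^2 - 229/48q + 181/48}.

Buchberger on the second generating set:
h_1 = 70p + 40q - 40, LT = p.
h_2 = 3p^2 + 3p - q + 1, LT = p^2.

S(h_1,h_2): lcm = p^2. S = 4/7pq - 11/7p + 1/3q - 1/3.
  leading term pq: subtract (2/245q)·h_1 from 4/7pq - 11/7p + 1/3q - 1/3 → -11/7p - 16/49q^2 + 97/147q - 1/3
  leading term p: subtract (-11/490)·h_1 from -11/7p - 16/49q^2 + 97/147q - 1/3 → -16/49q^2 + 229/147q - 181/147
  leading term q^2: no divisor's leading term divides it; move -16/49q^2 to the remainder.
  leading term q: no divisor's leading term divides it; move 229/147q to the remainder.
  leading term 1: no divisor's leading term divides it; move -181/147 to the remainder.
  remainder -16/49q^2 + 229/147q - 181/147 ≠ 0; add k_3 = -16/49q^2 + 229/147q - 181/147 to the basis.

The other S-polynomials (S(h_1,k_3), S(h_2,k_3)) all reduce to 0 modulo the current basis, so we have a Gröbner basis.
Inter-reduce: drop elements whose leading term is divisible by another's, tail-reduce, and make monic.
Reduced Gröbner basis: {p + 4/7q - 4/7, q^2 - 229/48q + 181/48}.

These coincide, so the ideals are equal.
The choice of monomial ordering does not affect the verdict — as long as both bases are computed under the same ordering, their equality decides ideal equality.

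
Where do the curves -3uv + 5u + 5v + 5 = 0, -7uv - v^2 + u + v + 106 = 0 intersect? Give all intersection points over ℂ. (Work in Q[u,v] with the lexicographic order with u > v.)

Compute a lex Gröbner basis by Buchberger's algorithm.
f_1 = -3uv + 5u + 5v + 5, LT = uv.
f_2 = -7uv + u - v^2 + v + 106, LT = uv.

S(f_1,f_2): lcm = uv. S = -32/21u - 1/7v^2 - 32/21v + 283/21.
  leading term u: no divisor's leading term divides it; move -32/21u to the remainder.
  leading term v^2: no divisor's leading term divides it; move -1/7v^2 to the remainder.
  leading term v: no divisor's leading term divides it; move -32/21v to the remainder.
  leading term 1: no divisor's leading term divides it; move 283/21 to the remainder.
  remainder -32/21u - 1/7v^2 - 32/21v + 283/21 ≠ 0; add h_3 = -32/21u - 1/7v^2 - 32/21v + 283/21 to the basis.

S(f_1,h_3): lcm = uv. S = -5/3u - 3/32v^3 - v^2 + 689/96v - 5/3.
  leading term u: subtract (35/32)·h_3 from -5/3u - 3/32v^3 - v^2 + 689/96v - 5/3 → -3/32v^3 - 27/32v^2 + 283/32v - 525/32
  leading term v^3: no divisor's leading term divides it; move -3/32v^3 to the remainder.
  leading term v^2: no divisor's leading term divides it; move -27/32v^2 to the remainder.
  leading term v: no divisor's leading term divides it; move 283/32v to the remainder.
  leading term 1: no divisor's leading term divides it; move -525/32 to the remainder.
  remainder -3/32v^3 - 27/32v^2 + 283/32v - 525/32 ≠ 0; add h_4 = -3/32v^3 - 27/32v^2 + 283/32v - 525/32 to the basis.

The other S-polynomials (S(f_2,h_3), S(f_1,h_4), S(f_2,h_4), S(h_3,h_4)) all reduce to 0 modulo the current basis, so we have a Gröbner basis.
Inter-reduce: drop elements whose leading term is divisible by another's, tail-reduce, and make monic.
Reduced Gröbner basis: {u + 3/32v^2 + v - 283/32, v^3 + 9v^2 - 283/3v + 175}.

Since the basis is lex-ordered, v^3 + 9v^2 - 283/3v + 175 is univariate in v. Its roots are {3, -6 + sqrt(849)/3, -sqrt(849)/3 - 6}. Back-substituting each root into the other basis elements fixes the other coordinates.
  v = 3: the earlier basis element becomes u - 5 = 0, giving u = 5 — point (5, 3).
  v = -6 + sqrt(849)/3: the earlier basis element becomes u - 21/8 - sqrt(849)/24 = 0, giving u = sqrt(849)/24 + 21/8 — point (sqrt(849)/24 + 21/8, -6 + sqrt(849)/3).
  v = -sqrt(849)/3 - 6: the earlier basis element becomes u - 21/8 + sqrt(849)/24 = 0, giving u = 21/8 - sqrt(849)/24 — point (21/8 - sqrt(849)/24, -sqrt(849)/3 - 6).
Substituting each solution back into the original system confirms all equations vanish.
This is the nonlinear analogue of row-reducing a linear system.

{(5, 3), (sqrt(849)/24 + 21/8, -6 + sqrt(849)/3), (21/8 - sqrt(849)/24, -sqrt(849)/3 - 6)}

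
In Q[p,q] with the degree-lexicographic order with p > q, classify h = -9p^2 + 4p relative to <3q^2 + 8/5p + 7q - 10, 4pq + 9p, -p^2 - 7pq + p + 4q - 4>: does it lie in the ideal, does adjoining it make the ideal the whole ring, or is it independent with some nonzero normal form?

First compute the reduced Gröbner basis of I by Buchberger's algorithm.
f_1 = 3q^2 + 8/5p + 7q - 10, LT = q^2.
f_2 = 4pq + 9p, LT = pq.
f_3 = -p^2 - 7pq + p + 4q - 4, LT = p^2.

S(f_1,f_2): lcm = pq^2. S = 8/15p^2 + 1/12pq - 10/3p.
  reduce S modulo (f_1, f_2, f_3):
  remainder 433/80p + 32/15q - 32/15 ≠ 0; add k_4 = 433/80p + 32/15q - 32/15 to the basis.

S(f_2,f_3): lcm = p^2q. S = -7pq^2 + 9/4p^2 + pq + 4q^2 - 4q.
  reduce S modulo (f_1, f_2, f_3, k_4):
  remainder -68051/19485q + 68051/19485 ≠ 0; add k_5 = -68051/19485q + 68051/19485 to the basis.

The other S-polynomials (S(f_1,f_3), S(f_1,k_4), S(f_2,k_4), S(f_3,k_4), S(f_1,k_5), S(f_2,k_5), S(f_3,k_5), S(k_4,k_5)) all reduce to 0 modulo the current basis, so we have a Gröbner basis.
Inter-reduce: drop elements whose leading term is divisible by another's, tail-reduce, and make monic.
Reduced Gröbner basis: {p, q - 1}.
Label its elements g_1 = p, g_2 = q - 1.

Reduce h = -9p^2 + 4p modulo G:
  leading term p^2: subtract (-9p)·g_1 from -9p^2 + 4p → 4p
  leading term p: subtract (4)·g_1 from 4p → 0
  normal form = 0.
Since the normal form is 0, h ∈ I.

-9p^2 + 4p lies in I (it reduces to 0).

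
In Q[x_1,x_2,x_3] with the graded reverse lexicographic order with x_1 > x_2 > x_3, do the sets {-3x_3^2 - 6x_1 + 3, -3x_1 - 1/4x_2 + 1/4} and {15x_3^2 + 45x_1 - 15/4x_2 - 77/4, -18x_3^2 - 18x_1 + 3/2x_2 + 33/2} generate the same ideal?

For a fixed monomial order, each ideal has a unique reduced Gröbner basis; comparing bases decides equality.
Buchberger on the first generating set:
f_1 = -3x_3^2 - 6x_1 + 3, LT = x_3^2.
f_2 = -3x_1 - 1/4x_2 + 1/4, LT = x_1.

The S-polynomials (S(f_1,f_2)) all reduce to 0 modulo the current basis, so we have a Gröbner basis.
Inter-reduce: drop elements whose leading term is divisible by another's, tail-reduce, and make monic.
Reduced Gröbner basis: {x_3^2 - 1/6x_2 - 5/6, x_1 + 1/12x_2 - 1/12}.

Buchberger on the second generating set:
h_1 = 15x_3^2 + 45x_1 - 15/4x_2 - 77/4, LT = x_3^2.
h_2 = -18x_3^2 - 18x_1 + 3/2x_2 + 33/2, LT = x_3^2.

S(h_1,h_2): lcm = x_3^2. S = 2x_1 - 1/6x_2 - 11/30.
  reduce S modulo (h_1, h_2):
  remainder 2x_1 - 1/6x_2 - 11/30 ≠ 0; add k_3 = 2x_1 - 1/6x_2 - 11/30 to the basis.

The other S-polynomials (S(h_1,k_3), S(h_2,k_3)) all reduce to 0 modulo the current basis, so we have a Gröbner basis.
Inter-reduce: drop elements whose leading term is divisible by another's, tail-reduce, and make monic.
Reduced Gröbner basis: {x_3^2 - 11/15, x_1 - 1/12x_2 - 11/60}.

Since the reduced bases disagree, the two ideals are not the same.

No, the ideals differ.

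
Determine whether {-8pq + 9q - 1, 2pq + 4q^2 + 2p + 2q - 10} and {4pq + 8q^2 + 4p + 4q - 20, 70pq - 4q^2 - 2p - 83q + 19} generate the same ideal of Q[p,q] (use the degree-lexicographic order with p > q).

Equality of ideals is decidable: compute both reduced Gröbner bases (unique for the ordering) and check whether they agree.
Buchberger on the first generating set:
f_1 = -8pq + 9q - 1, LT = pq.
f_2 = 2pq + 4q^2 + 2p + 2q - 10, LT = pq.

S(f_1,f_2): lcm = pq. S = -2q^2 - p - 17/8q + 41/8.
  leading term q^2: no divisor's leading term divides it; move -2q^2 to the remainder.
  leading term p: no divisor's leading term divides it; move -p to the remainder.
  leading term q: no divisor's leading term divides it; move -17/8q to the remainder.
  leading term 1: no divisor's leading term divides it; move 41/8 to the remainder.
  remainder -2q^2 - p - 17/8q + 41/8 ≠ 0; add g_3 = -2q^2 - p - 17/8q + 41/8 to the basis.

S(f_1,g_3): lcm = pq^2. S = -1/2p^2 - 17/16pq - 9/8q^2 + 41/16p + 1/8q.
  leading term p^2: no divisor's leading term divides it; move -1/2p^2 to the remainder.
  leading term pq: subtract (17/128)·f_1 from -17/16pq - 9/8q^2 + 41/16p + 1/8q → -9/8q^2 + 41/16p - 137/128q + 17/128
  leading term q^2: subtract (9/16)·g_3 from -9/8q^2 + 41/16p - 137/128q + 17/128 → 25/8p + 1/8q - 11/4
  leading term p: no divisor's leading term divides it; move 25/8p to the remainder.
  leading term q: no divisor's leading term divides it; move 1/8q to the remainder.
  leading term 1: no divisor's leading term divides it; move -11/4 to the remainder.
  remainder -1/2p^2 + 25/8p + 1/8q - 11/4 ≠ 0; add g_4 = -1/2p^2 + 25/8p + 1/8q - 11/4 to the basis.

The other S-polynomials (S(f_2,g_3), S(f_1,g_4), S(f_2,g_4), S(g_3,g_4)) all reduce to 0 modulo the current basis, so we have a Gröbner basis.
Inter-reduce: drop elements whose leading term is divisible by another's, tail-reduce, and make monic.
Reduced Gröbner basis: {p^2 - 25/4p - 1/4q + 11/2, pq - 9/8q + 1/8, q^2 + 1/2p + 17/16q - 41/16}.

Buchberger on the second generating set:
h_1 = 4pq + 8q^2 + 4p + 4q - 20, LT = pq.
h_2 = 70pq - 4q^2 - 2p - 83q + 19, LT = pq.

S(h_1,h_2): lcm = pq. S = 72/35q^2 + 36/35p + 153/70q - 369/70.
  leading term q^2: no divisor's leading term divides it; move 72/35q^2 to the remainder.
  leading term p: no divisor's leading term divides it; move 36/35p to the remainder.
  leading term q: no divisor's leading term divides it; move 153/70q to the remainder.
  leading term 1: no divisor's leading term divides it; move -369/70 to the remainder.
  remainder 72/35q^2 + 36/35p + 153/70q - 369/70 ≠ 0; add k_3 = 72/35q^2 + 36/35p + 153/70q - 369/70 to the basis.

S(h_1,k_3): lcm = pq^2. S = 2q^3 - 1/2p^2 - 1/16pq + q^2 + 41/16p - 5q.
  leading term q^3: subtract (35/36q)·k_3 from 2q^3 - 1/2p^2 - 1/16pq + q^2 + 41/16p - 5q → -1/2p^2 - 17/16pq - 9/8q^2 + 41/16p + 1/8q
  leading term p^2: no divisor's leading term divides it; move -1/2p^2 to the remainder.
  leading term pq: subtract (-17/64)·h_1 from -17/16pq - 9/8q^2 + 41/16p + 1/8q → q^2 + 29/8p + 19/16q - 85/16
  leading term q^2: subtract (35/72)·k_3 from q^2 + 29/8p + 19/16q - 85/16 → 25/8p + 1/8q - 11/4
  leading term p: no divisor's leading term divides it; move 25/8p to the remainder.
  leading term q: no divisor's leading term divides it; move 1/8q to the remainder.
  leading term 1: no divisor's leading term divides it; move -11/4 to the remainder.
  remainder -1/2p^2 + 25/8p + 1/8q - 11/4 ≠ 0; add k_4 = -1/2p^2 + 25/8p + 1/8q - 11/4 to the basis.

The other S-polynomials (S(h_2,k_3), S(h_1,k_4), S(h_2,k_4), S(k_3,k_4)) all reduce to 0 modulo the current basis, so we have a Gröbner basis.
Inter-reduce: drop elements whose leading term is divisible by another's, tail-reduce, and make monic.
Reduced Gröbner basis: {p^2 - 25/4p - 1/4q + 11/2, pq - 9/8q + 1/8, q^2 + 1/2p + 17/16q - 41/16}.

These coincide, so the ideals are equal.

Yes, the ideals are equal.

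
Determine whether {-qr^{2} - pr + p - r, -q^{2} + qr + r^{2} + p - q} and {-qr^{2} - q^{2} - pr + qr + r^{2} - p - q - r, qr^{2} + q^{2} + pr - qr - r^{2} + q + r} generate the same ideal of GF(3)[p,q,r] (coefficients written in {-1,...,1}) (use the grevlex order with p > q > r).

No, the ideals differ.

Two ideals are equal iff their reduced Gröbner bases coincide (the reduced basis is unique for a fixed ordering).
Buchberger on the first generating set:
f_1 = -qr^{2} - pr + p - r, LT = qr^{2}.
f_2 = -q^{2} + qr + r^{2} + p - q, LT = q^{2}.

S(f_1,f_2): lcm = q^{2}r^{2}. S = qr^{3} + r^{4} + pqr + pr^{2} - qr^{2} - pq + qr.
  reduce S modulo (f_1, f_2):
  remainder r^{4} + pqr - pq - pr + qr - r^{2} - p + r ≠ 0; add g_3 = r^{4} + pqr - pq - pr + qr - r^{2} - p + r to the basis.

The other S-polynomials (S(f_1,g_3), S(f_2,g_3)) all reduce to 0 modulo the current basis, so we have a Gröbner basis.
Inter-reduce: drop elements whose leading term is divisible by another's, tail-reduce, and make monic.
Reduced Gröbner basis: {r^{4} + pqr - pq - pr + qr - r^{2} - p + r, qr^{2} + pr - p + r, q^{2} - qr - r^{2} - p + q}.

Buchberger on the second generating set:
h_1 = -qr^{2} - q^{2} - pr + qr + r^{2} - p - q - r, LT = qr^{2}.
h_2 = qr^{2} + q^{2} + pr - qr - r^{2} + q + r, LT = qr^{2}.

S(h_1,h_2): lcm = qr^{2}. S = p.
  reduce S modulo (h_1, h_2):
  remainder p ≠ 0; add k_3 = p to the basis.

The other S-polynomials (S(h_1,k_3), S(h_2,k_3)) all reduce to 0 modulo the current basis, so we have a Gröbner basis.
Inter-reduce: drop elements whose leading term is divisible by another's, tail-reduce, and make monic.
Reduced Gröbner basis: {qr^{2} + q^{2} - qr - r^{2} + q + r, p}.

These differ, so the ideals are not equal.
The same test decides containment: I ⊆ J iff every generator of I reduces to 0 modulo a Gröbner basis of J.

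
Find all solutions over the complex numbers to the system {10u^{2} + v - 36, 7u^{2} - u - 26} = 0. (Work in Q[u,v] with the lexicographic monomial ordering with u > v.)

Compute a lex Gröbner basis by Buchberger's algorithm.
f_1 = 10u^{2} + v - 36, LT = u^{2}.
f_2 = 7u^{2} - u - 26, LT = u^{2}.

S(f_1,f_2): lcm = u^{2}. S = \tfrac{1}{7}u + \tfrac{1}{10}v + \tfrac{4}{35}.
  reduce S modulo (f_1, f_2):
  remainder \tfrac{1}{7}u + \tfrac{1}{10}v + \tfrac{4}{35} ≠ 0; add h_3 = \tfrac{1}{7}u + \tfrac{1}{10}v + \tfrac{4}{35} to the basis.

S(f_1,h_3): lcm = u^{2}. S = -\tfrac{7}{10}uv - \tfrac{4}{5}u + \tfrac{1}{10}v - \tfrac{18}{5}.
  reduce S modulo (f_1, f_2, h_3):
  remainder \tfrac{49}{100}v^{2} + \tfrac{61}{50}v - \tfrac{74}{25} ≠ 0; add h_4 = \tfrac{49}{100}v^{2} + \tfrac{61}{50}v - \tfrac{74}{25} to the basis.

The other S-polynomials (S(f_2,h_3), S(f_1,h_4), S(f_2,h_4), S(h_3,h_4)) all reduce to 0 modulo the current basis, so we have a Gröbner basis.
Inter-reduce: drop elements whose leading term is divisible by another's, tail-reduce, and make monic.
Reduced Gröbner basis: {u + \tfrac{7}{10}v + \tfrac{4}{5}, v^{2} + \tfrac{122}{49}v - \tfrac{296}{49}}.

Since the basis is lex-ordered, v^{2} + \tfrac{122}{49}v - \tfrac{296}{49} is univariate in v. Its roots are {-4, 74/49}. Back-substituting each root into the other basis elements fixes the other coordinates.
  v = -4: the earlier basis element becomes u - 2 = 0, giving u = 2 — point (2, -4).
  v = 74/49: the earlier basis element becomes u + \tfrac{13}{7} = 0, giving u = -13/7 — point (-13/7, 74/49).

{(2, -4), (-13/7, 74/49)}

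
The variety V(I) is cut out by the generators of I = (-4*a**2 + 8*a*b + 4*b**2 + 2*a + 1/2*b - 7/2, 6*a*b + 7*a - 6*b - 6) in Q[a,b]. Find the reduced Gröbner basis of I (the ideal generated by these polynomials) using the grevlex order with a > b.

G = {b**3 + 79/24*b**2 + 1/6*a + 37/48*b - 73/48, a**2 - b**2 + 11/6*a - 17/8*b - 9/8, a*b + 7/6*a - b - 1}

f_1 = -4*a**2 + 8*a*b + 4*b**2 + 2*a + 1/2*b - 7/2, LT = a**2.
f_2 = 6*a*b + 7*a - 6*b - 6, LT = a*b.

S(f_1,f_2): lcm = a**2*b. S = -2*a*b**2 - b**3 - 7/6*a**2 + 1/2*a*b - 1/8*b**2 + a + 7/8*b.
  leading term a*b**2: subtract (-1/3*b)·f_2 from -2*a*b**2 - b**3 - 7/6*a**2 + 1/2*a*b - 1/8*b**2 + a + 7/8*b → -b**3 - 7/6*a**2 + 17/6*a*b - 17/8*b**2 + a - 9/8*b
  leading term b**3: no divisor's leading term divides it; move -b**3 to the remainder.
  leading term a**2: subtract (7/24)·f_1 from -7/6*a**2 + 17/6*a*b - 17/8*b**2 + a - 9/8*b → 1/2*a*b - 79/24*b**2 + 5/12*a - 61/48*b + 49/48
  leading term a*b: subtract (1/12)·f_2 from 1/2*a*b - 79/24*b**2 + 5/12*a - 61/48*b + 49/48 → -79/24*b**2 - 1/6*a - 37/48*b + 73/48
  leading term b**2: no divisor's leading term divides it; move -79/24*b**2 to the remainder.
  leading term a: no divisor's leading term divides it; move -1/6*a to the remainder.
  leading term b: no divisor's leading term divides it; move -37/48*b to the remainder.
  leading term 1: no divisor's leading term divides it; move 73/48 to the remainder.
  remainder -b**3 - 79/24*b**2 - 1/6*a - 37/48*b + 73/48 ≠ 0; add g_3 = -b**3 - 79/24*b**2 - 1/6*a - 37/48*b + 73/48 to the basis.

S(f_1,g_3): leading monomials are coprime, so the S-polynomial reduces to 0 (Buchberger's first criterion).
S(f_2,g_3): lcm = a*b**3. S = -17/8*a*b**2 - b**3 - 1/6*a**2 - 37/48*a*b - b**2 + 73/48*a.
  leading term a*b**2: subtract (-17/48*b)·f_2 from -17/8*a*b**2 - b**3 - 1/6*a**2 - 37/48*a*b - b**2 + 73/48*a → -b**3 - 1/6*a**2 + 41/24*a*b - 25/8*b**2 + 73/48*a - 17/8*b
  leading term b**3: subtract (1)·g_3 from -b**3 - 1/6*a**2 + 41/24*a*b - 25/8*b**2 + 73/48*a - 17/8*b → -1/6*a**2 + 41/24*a*b + 1/6*b**2 + 27/16*a - 65/48*b - 73/48
  leading term a**2: subtract (1/24)·f_1 from -1/6*a**2 + 41/24*a*b + 1/6*b**2 + 27/16*a - 65/48*b - 73/48 → 11/8*a*b + 77/48*a - 11/8*b - 11/8
  leading term a*b: subtract (11/48)·f_2 from 11/8*a*b + 77/48*a - 11/8*b - 11/8 → 0
  remainder 0.

Every S-polynomial of the final basis reduces to 0, so we have a Gröbner basis.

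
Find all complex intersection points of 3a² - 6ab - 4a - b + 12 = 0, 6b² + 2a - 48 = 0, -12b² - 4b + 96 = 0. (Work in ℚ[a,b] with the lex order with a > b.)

Compute a lex Gröbner basis by Buchberger's algorithm.
f_1 = 3a² - 6ab - 4a - b + 12, LT = a².
f_2 = 2a + 6b² - 48, LT = a.
f_3 = -12b² - 4b + 96, LT = b².

S(f_1,f_2): lcm = a². S = -3ab² - 2ab + 68/3a - ⅓b + 4.
  leading term ab²: subtract (-3/2b²)·f_2 from -3ab² - 2ab + 68/3a - ⅓b + 4 → -2ab + 68/3a + 9b⁴ - 72b² - ⅓b + 4
  leading term ab: subtract (-b)·f_2 from -2ab + 68/3a + 9b⁴ - 72b² - ⅓b + 4 → 68/3a + 9b⁴ + 6b³ - 72b² - 145/3b + 4
  leading term a: subtract (34/3)·f_2 from 68/3a + 9b⁴ + 6b³ - 72b² - 145/3b + 4 → 9b⁴ + 6b³ - 140b² - 145/3b + 548
  leading term b⁴: subtract (-¾b²)·f_3 from 9b⁴ + 6b³ - 140b² - 145/3b + 548 → 3b³ - 68b² - 145/3b + 548
  leading term b³: subtract (-¼b)·f_3 from 3b³ - 68b² - 145/3b + 548 → -69b² - 73/3b + 548
  leading term b²: subtract (23/4)·f_3 from -69b² - 73/3b + 548 → -4/3b - 4
  leading term b: no divisor's leading term divides it; move -4/3b to the remainder.
  leading term 1: no divisor's leading term divides it; move -4 to the remainder.
  remainder -4/3b - 4 ≠ 0; add h_4 = -4/3b - 4 to the basis.

S(f_1,f_3): leading monomials are coprime, so the S-polynomial reduces to 0 (Buchberger's first criterion).
S(f_2,f_3): leading monomials are coprime, so the S-polynomial reduces to 0 (Buchberger's first criterion).
S(f_1,h_4): leading monomials are coprime, so the S-polynomial reduces to 0 (Buchberger's first criterion).
S(f_2,h_4): leading monomials are coprime, so the S-polynomial reduces to 0 (Buchberger's first criterion).
S(f_3,h_4): lcm = b². S = -8/3b - 8.
  leading term b: subtract (2)·h_4 from -8/3b - 8 → 0
  remainder 0.

Every S-polynomial of the final basis reduces to 0, so we have a Gröbner basis.
Inter-reduce: drop elements whose leading term is divisible by another's, tail-reduce, and make monic.
Reduced Gröbner basis: {a + 3, b + 3}.

From the last basis element, b + 3 = 0, so b takes values in {-3}. Each choice, substituted upward through the basis, yields the corresponding point(s) of the solution set.
  b = -3: the earlier basis element becomes a + 3 = 0, giving a = -3 — point (-3, -3).
Check: every point annihilates each of the original generators.

{(-3, -3)}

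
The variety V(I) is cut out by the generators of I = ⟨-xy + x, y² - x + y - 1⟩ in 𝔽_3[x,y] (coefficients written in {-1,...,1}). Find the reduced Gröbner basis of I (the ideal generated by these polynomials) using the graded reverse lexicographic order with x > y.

The reduced Gröbner basis is the canonical form of the ideal for this ordering.

f_1 = -xy + x, LT = xy.
f_2 = y² - x + y - 1, LT = y².

S(f_1,f_2): lcm = xy². S = x² + xy + x.
  reduce S modulo (f_1, f_2):
  remainder x² - x ≠ 0; add g_3 = x² - x to the basis.

The other S-polynomials (S(f_1,g_3), S(f_2,g_3)) all reduce to 0 modulo the current basis, so we have a Gröbner basis.

G = {x² - x, xy - x, y² - x + y - 1}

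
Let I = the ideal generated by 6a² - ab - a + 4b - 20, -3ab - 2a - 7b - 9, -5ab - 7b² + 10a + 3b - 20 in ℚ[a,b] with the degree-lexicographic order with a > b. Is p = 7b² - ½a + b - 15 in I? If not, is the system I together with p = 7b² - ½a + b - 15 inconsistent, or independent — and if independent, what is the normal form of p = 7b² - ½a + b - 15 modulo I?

First compute the reduced Gröbner basis of I by Buchberger's algorithm.
f_1 = 6a² - ab - a + 4b - 20, LT = a².
f_2 = -3ab - 2a - 7b - 9, LT = ab.
f_3 = -5ab - 7b² + 10a + 3b - 20, LT = ab.

S(f_1,f_2): lcm = a²b. S = -⅙ab² - ⅔a² - 5/2ab + ⅔b² - 3a - 10/3b.
  leading term ab²: subtract (1/18b)·f_2 from -⅙ab² - ⅔a² - 5/2ab + ⅔b² - 3a - 10/3b → -⅔a² - 43/18ab + 19/18b² - 3a - 17/6b
  leading term a²: subtract (-1/9)·f_1 from -⅔a² - 43/18ab + 19/18b² - 3a - 17/6b → -5/2ab + 19/18b² - 28/9a - 43/18b - 20/9
  leading term ab: subtract (⅚)·f_2 from -5/2ab + 19/18b² - 28/9a - 43/18b - 20/9 → 19/18b² - 13/9a + 31/9b + 95/18
  leading term b²: no divisor's leading term divides it; move 19/18b² to the remainder.
  leading term a: no divisor's leading term divides it; move -13/9a to the remainder.
  leading term b: no divisor's leading term divides it; move 31/9b to the remainder.
  leading term 1: no divisor's leading term divides it; move 95/18 to the remainder.
  remainder 19/18b² - 13/9a + 31/9b + 95/18 ≠ 0; add h_4 = 19/18b² - 13/9a + 31/9b + 95/18 to the basis.

S(f_1,f_3): lcm = a²b. S = -47/30ab² + 2a² + 13/30ab + ⅔b² - 4a - 10/3b.
  leading term ab²: subtract (47/90b)·f_2 from -47/30ab² + 2a² + 13/30ab + ⅔b² - 4a - 10/3b → 2a² + 133/90ab + 389/90b² - 4a + 41/30b
  leading term a²: subtract (⅓)·f_1 from 2a² + 133/90ab + 389/90b² - 4a + 41/30b → 163/90ab + 389/90b² - 11/3a + 1/30b + 20/3
  leading term ab: subtract (-163/270)·f_2 from 163/90ab + 389/90b² - 11/3a + 1/30b + 20/3 → 389/90b² - 658/135a - 566/135b + 37/30
  leading term b²: subtract (389/95)·h_4 from 389/90b² - 658/135a - 566/135b + 37/30 → 2669/2565a - 46931/2565b - 917/45
  leading term a: no divisor's leading term divides it; move 2669/2565a to the remainder.
  leading term b: no divisor's leading term divides it; move -46931/2565b to the remainder.
  leading term 1: no divisor's leading term divides it; move -917/45 to the remainder.
  remainder 2669/2565a - 46931/2565b - 917/45 ≠ 0; add h_5 = 2669/2565a - 46931/2565b - 917/45 to the basis.

S(f_2,f_3): lcm = ab. S = -7/5b² + 8/3a + 44/15b - 1.
  leading term b²: subtract (-126/95)·h_4 from -7/5b² + 8/3a + 44/15b - 1 → 214/285a + 2138/285b + 6
  leading term a: subtract (1926/2669)·h_5 from 214/285a + 2138/285b + 6 → 276308/13345b + 276308/13345
  leading term b: no divisor's leading term divides it; move 276308/13345b to the remainder.
  leading term 1: no divisor's leading term divides it; move 276308/13345 to the remainder.
  remainder 276308/13345b + 276308/13345 ≠ 0; add h_6 = 276308/13345b + 276308/13345 to the basis.

The other S-polynomials (S(f_1,h_4), S(f_2,h_4), S(f_3,h_4), S(f_1,h_5), S(f_2,h_5), S(f_3,h_5), S(h_4,h_5), S(f_1,h_6), S(f_2,h_6), S(f_3,h_6), S(h_4,h_6), S(h_5,h_6)) all reduce to 0 modulo the current basis, so we have a Gröbner basis.
Inter-reduce: drop elements whose leading term is divisible by another's, tail-reduce, and make monic.
Reduced Gröbner basis: {a - 2, b + 1}.
Label its elements g_1 = a - 2, g_2 = b + 1.

Reduce p = 7b² - ½a + b - 15 modulo G:
  leading term b²: subtract (7b)·g_2 from 7b² - ½a + b - 15 → -½a - 6b - 15
  leading term a: subtract (-½)·g_1 from -½a - 6b - 15 → -6b - 16
  leading term b: subtract (-6)·g_2 from -6b - 16 → -10
  leading term 1: no divisor's leading term divides it; move -10 to the remainder.
  normal form = -10.
The normal form is nonzero, so p ∉ I. Since p minus its normal form lies in I, I + (p) = I + (r) where r = -10; decide whether this ideal is the whole ring.
Here r = -10 is a nonzero constant, hence a unit: 1 ∈ I + (p), the Gröbner basis of I + (p) is {1}, and the enlarged system has no common solution — adjoining p is inconsistent.

The remainder on division by a Gröbner basis is unique — it is the normal form.

Adjoining 7b² - ½a + b - 15 makes the ideal the whole ring: the system is inconsistent.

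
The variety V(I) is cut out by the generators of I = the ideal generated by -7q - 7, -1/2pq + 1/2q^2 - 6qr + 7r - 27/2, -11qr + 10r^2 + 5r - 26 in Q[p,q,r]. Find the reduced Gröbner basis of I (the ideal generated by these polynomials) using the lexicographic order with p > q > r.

f_1 = -7q - 7, LT = q.
f_2 = -1/2pq + 1/2q^2 - 6qr + 7r - 27/2, LT = pq.
f_3 = -11qr + 10r^2 + 5r - 26, LT = qr.

S(f_1,f_2): lcm = pq. S = p + q^2 - 12qr + 14r - 27.
  reduce S modulo (f_1, f_2, f_3):
  remainder p + 26r - 26 ≠ 0; add g_4 = p + 26r - 26 to the basis.

S(f_1,f_3): lcm = qr. S = 10/11r^2 + 16/11r - 26/11.
  reduce S modulo (f_1, f_2, f_3, g_4):
  remainder 10/11r^2 + 16/11r - 26/11 ≠ 0; add g_5 = 10/11r^2 + 16/11r - 26/11 to the basis.

The other S-polynomials (S(f_2,f_3), S(f_1,g_4), S(f_2,g_4), S(f_3,g_4), S(f_1,g_5), S(f_2,g_5), S(f_3,g_5), S(g_4,g_5)) all reduce to 0 modulo the current basis, so we have a Gröbner basis.
Inter-reduce: drop elements whose leading term is divisible by another's, tail-reduce, and make monic.

G = {p + 26r - 26, q + 1, r^2 + 8/5r - 13/5}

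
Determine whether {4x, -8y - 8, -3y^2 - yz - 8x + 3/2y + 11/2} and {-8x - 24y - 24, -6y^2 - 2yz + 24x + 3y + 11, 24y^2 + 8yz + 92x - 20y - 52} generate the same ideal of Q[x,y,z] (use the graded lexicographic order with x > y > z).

Yes, the ideals are equal.

Equality of ideals is decidable: compute both reduced Gröbner bases (unique for the ordering) and check whether they agree.
Buchberger on the first generating set:
f_1 = 4x, LT = x.
f_2 = -8y - 8, LT = y.
f_3 = -3y^2 - yz - 8x + 3/2y + 11/2, LT = y^2.

S(f_2,f_3): lcm = y^2. S = -1/3yz - 8/3x + 3/2y + 11/6.
  reduce S modulo (f_1, f_2, f_3):
  remainder 1/3z + 1/3 ≠ 0; add g_4 = 1/3z + 1/3 to the basis.

The other S-polynomials (S(f_1,f_2), S(f_1,f_3), S(f_1,g_4), S(f_2,g_4), S(f_3,g_4)) all reduce to 0 modulo the current basis, so we have a Gröbner basis.
Inter-reduce: drop elements whose leading term is divisible by another's, tail-reduce, and make monic.
Reduced Gröbner basis: {x, y + 1, z + 1}.

Buchberger on the second generating set:
h_1 = -8x - 24y - 24, LT = x.
h_2 = -6y^2 - 2yz + 24x + 3y + 11, LT = y^2.
h_3 = 24y^2 + 8yz + 92x - 20y - 52, LT = y^2.

S(h_2,h_3): lcm = y^2. S = -47/6x + 1/3y + 1/3.
  reduce S modulo (h_1, h_2, h_3):
  remainder 143/6y + 143/6 ≠ 0; add k_4 = 143/6y + 143/6 to the basis.

S(h_2,k_4): lcm = y^2. S = 1/3yz - 4x - 3/2y - 11/6.
  reduce S modulo (h_1, h_2, h_3, k_4):
  remainder -1/3z - 1/3 ≠ 0; add k_5 = -1/3z - 1/3 to the basis.

The other S-polynomials (S(h_1,h_2), S(h_1,h_3), S(h_1,k_4), S(h_3,k_4), S(h_1,k_5), S(h_2,k_5), S(h_3,k_5), S(k_4,k_5)) all reduce to 0 modulo the current basis, so we have a Gröbner basis.
Inter-reduce: drop elements whose leading term is divisible by another's, tail-reduce, and make monic.
Reduced Gröbner basis: {x, y + 1, z + 1}.

The two bases agree; hence the ideals are identical.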